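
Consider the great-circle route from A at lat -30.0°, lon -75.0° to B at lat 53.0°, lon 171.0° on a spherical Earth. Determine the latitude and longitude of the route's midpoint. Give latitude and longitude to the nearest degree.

Convert each endpoint to a unit vector on the sphere (x = cos φ cos λ, y = cos φ sin λ, z = sin φ).
The central angle between the endpoints is δ = arccos(p₁·p₂) ≈ 2.229 rad (127.7°).
Interpolate at f = 1/2 with slerp weights a = sin((1−f)δ)/sin δ ≈ 1.134, b = sin(fδ)/sin δ ≈ 1.134.
p = a·p₁ + b·p₂ ≈ (-0.420, -0.842, 0.339); φ = arcsin(p_z) ≈ 19.80°, λ = atan2(p_y, p_x) ≈ -116.51°.

≈ lat 20°, lon -117°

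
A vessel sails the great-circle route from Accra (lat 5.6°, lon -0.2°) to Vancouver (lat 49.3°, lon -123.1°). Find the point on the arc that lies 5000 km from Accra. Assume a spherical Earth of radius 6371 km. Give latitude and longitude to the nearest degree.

≈ lat 40°, lon -32°

Convert each endpoint to a unit vector on the sphere (x = cos φ cos λ, y = cos φ sin λ, z = sin φ).
The central angle between the endpoints is δ = arccos(p₁·p₂) ≈ 1.853 rad (106.2°). The total great-circle distance is δ·R ≈ 1.853 × 6371 ≈ 11806 km, so the target fraction is f = 5000/11806 ≈ 0.424.
Interpolate at f ≈ 0.424 with slerp weights a = sin((1−f)δ)/sin δ ≈ 0.912, b = sin(fδ)/sin δ ≈ 0.736.
p = a·p₁ + b·p₂ ≈ (0.646, -0.405, 0.647); φ = arcsin(p_z) ≈ 40.31°, λ = atan2(p_y, p_x) ≈ -32.09°.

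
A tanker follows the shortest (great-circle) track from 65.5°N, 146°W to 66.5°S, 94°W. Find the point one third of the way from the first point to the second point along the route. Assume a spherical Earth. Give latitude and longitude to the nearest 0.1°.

≈ 21.9°N, 125.1°W

Convert each endpoint to a unit vector on the sphere (x = cos φ cos λ, y = cos φ sin λ, z = sin φ).
The central angle between the endpoints is δ = arccos(p₁·p₂) ≈ 2.393 rad (137.1°).
Interpolate at f = 1/3 with slerp weights a = sin((1−f)δ)/sin δ ≈ 1.469, b = sin(fδ)/sin δ ≈ 1.052.
p = a·p₁ + b·p₂ ≈ (-0.534, -0.759, 0.372); φ = arcsin(p_z) ≈ 21.85°, λ = atan2(p_y, p_x) ≈ -125.14°.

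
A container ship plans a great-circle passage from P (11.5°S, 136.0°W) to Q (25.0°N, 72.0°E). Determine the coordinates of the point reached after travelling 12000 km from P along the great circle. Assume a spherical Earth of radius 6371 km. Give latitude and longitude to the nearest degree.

Convert each endpoint to a unit vector on the sphere (x = cos φ cos λ, y = cos φ sin λ, z = sin φ).
The central angle between the endpoints is δ = arccos(p₁·p₂) ≈ 2.623 rad (150.3°). The total great-circle distance is δ·R ≈ 2.623 × 6371 ≈ 16710 km, so the target fraction is f = 12000/16710 ≈ 0.718.
Interpolate at f ≈ 0.718 with slerp weights a = sin((1−f)δ)/sin δ ≈ 1.359, b = sin(fδ)/sin δ ≈ 1.919.
p = a·p₁ + b·p₂ ≈ (-0.420, 0.729, 0.540); φ = arcsin(p_z) ≈ 32.69°, λ = atan2(p_y, p_x) ≈ 119.97°.

≈ (33°N, 120°E)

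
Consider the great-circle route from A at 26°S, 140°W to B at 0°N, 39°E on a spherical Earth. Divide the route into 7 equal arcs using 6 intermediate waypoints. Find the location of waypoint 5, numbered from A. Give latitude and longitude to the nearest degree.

Write both endpoints as unit vectors p₁, p₂ with components (cos φ cos λ, cos φ sin λ, sin φ).
The central angle between the endpoints is δ = arccos(p₁·p₂) ≈ 2.687 rad (154.0°).
Interpolate at f = 5/7 with slerp weights a = sin((1−f)δ)/sin δ ≈ 1.583, b = sin(fδ)/sin δ ≈ 2.142.
p = a·p₁ + b·p₂ ≈ (0.575, 0.433, -0.694); φ = arcsin(p_z) ≈ -43.96°, λ = atan2(p_y, p_x) ≈ 37.02°.

≈ 44°S, 37°E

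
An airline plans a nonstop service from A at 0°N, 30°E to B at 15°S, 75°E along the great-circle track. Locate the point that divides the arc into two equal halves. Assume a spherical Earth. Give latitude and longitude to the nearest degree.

Write both endpoints as unit vectors p₁, p₂ with components (cos φ cos λ, cos φ sin λ, sin φ).
The central angle between the endpoints is δ = arccos(p₁·p₂) ≈ 0.819 rad (46.9°).
Interpolate at f = 1/2 with slerp weights a = sin((1−f)δ)/sin δ ≈ 0.545, b = sin(fδ)/sin δ ≈ 0.545.
p = a·p₁ + b·p₂ ≈ (0.608, 0.781, -0.141); φ = arcsin(p_z) ≈ -8.11°, λ = atan2(p_y, p_x) ≈ 52.09°.

≈ 8°S, 52°E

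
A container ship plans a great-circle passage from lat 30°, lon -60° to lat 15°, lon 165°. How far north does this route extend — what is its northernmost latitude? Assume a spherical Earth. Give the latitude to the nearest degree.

The great circle lies in the plane with unit normal n̂ = (p₁ × p₂)/|p₁ × p₂|.
Here n̂_z ≈ -0.667; the vertex latitude is φ_max = arccos|n̂_z| ≈ 48.2°.
Check via Clairaut: cos φ_max = |cos φ₁| · sin C = cos(30.0°)·sin(50.4°) ≈ 0.667, again giving ≈ 48.2°.

≈ 48°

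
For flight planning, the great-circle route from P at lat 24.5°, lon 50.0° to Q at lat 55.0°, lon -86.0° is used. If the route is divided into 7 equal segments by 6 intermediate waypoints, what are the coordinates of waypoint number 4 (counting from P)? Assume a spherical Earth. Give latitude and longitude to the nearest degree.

Convert each endpoint to a unit vector on the sphere (x = cos φ cos λ, y = cos φ sin λ, z = sin φ).
The central angle between the endpoints is δ = arccos(p₁·p₂) ≈ 1.607 rad (92.0°).
Interpolate at f = 4/7 with slerp weights a = sin((1−f)δ)/sin δ ≈ 0.636, b = sin(fδ)/sin δ ≈ 0.795.
p = a·p₁ + b·p₂ ≈ (0.404, -0.012, 0.915); φ = arcsin(p_z) ≈ 66.18°, λ = atan2(p_y, p_x) ≈ -1.65°.

≈ lat 66°, lon -2°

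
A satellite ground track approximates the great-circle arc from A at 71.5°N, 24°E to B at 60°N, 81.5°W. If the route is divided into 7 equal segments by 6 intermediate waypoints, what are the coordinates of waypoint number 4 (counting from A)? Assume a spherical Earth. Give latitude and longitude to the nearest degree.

≈ 73°N, 53°W

The haversine formula gives a central angle δ ≈ 0.678 rad (38.8°) between the endpoints.
Interpolate at f = 4/7 with slerp weights a = sin((1−f)δ)/sin δ ≈ 0.457, b = sin(fδ)/sin δ ≈ 0.602.
p = a·p₁ + b·p₂ ≈ (0.177, -0.239, 0.955); φ = arcsin(p_z) ≈ 72.71°, λ = atan2(p_y, p_x) ≈ -53.48°.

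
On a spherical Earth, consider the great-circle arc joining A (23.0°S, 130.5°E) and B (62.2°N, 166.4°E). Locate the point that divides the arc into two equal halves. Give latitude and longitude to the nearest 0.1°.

≈ (20.4°N, 142.4°E)

Write both endpoints as unit vectors p₁, p₂ with components (cos φ cos λ, cos φ sin λ, sin φ).
The central angle between the endpoints is δ = arccos(p₁·p₂) ≈ 1.569 rad (89.9°).
Interpolate at f = 1/2 with slerp weights a = sin((1−f)δ)/sin δ ≈ 0.706, b = sin(fδ)/sin δ ≈ 0.706.
p = a·p₁ + b·p₂ ≈ (-0.742, 0.572, 0.349); φ = arcsin(p_z) ≈ 20.42°, λ = atan2(p_y, p_x) ≈ 142.40°.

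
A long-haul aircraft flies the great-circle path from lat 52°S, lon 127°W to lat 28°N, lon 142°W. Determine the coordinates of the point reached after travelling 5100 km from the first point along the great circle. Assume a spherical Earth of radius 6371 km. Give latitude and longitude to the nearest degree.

≈ lat 7°S, lon 137°W

Convert each endpoint to a unit vector on the sphere (x = cos φ cos λ, y = cos φ sin λ, z = sin φ).
The central angle between the endpoints is δ = arccos(p₁·p₂) ≈ 1.415 rad (81.1°). The total great-circle distance is δ·R ≈ 1.415 × 6371 ≈ 9015 km, so the target fraction is f = 5100/9015 ≈ 0.566.
Interpolate at f ≈ 0.566 with slerp weights a = sin((1−f)δ)/sin δ ≈ 0.584, b = sin(fδ)/sin δ ≈ 0.727.
p = a·p₁ + b·p₂ ≈ (-0.722, -0.682, -0.119); φ = arcsin(p_z) ≈ -6.83°, λ = atan2(p_y, p_x) ≈ -136.63°.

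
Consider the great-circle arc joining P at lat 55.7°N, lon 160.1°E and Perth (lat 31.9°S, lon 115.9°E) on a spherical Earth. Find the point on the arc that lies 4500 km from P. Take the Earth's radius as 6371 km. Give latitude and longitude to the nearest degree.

Write both endpoints as unit vectors p₁, p₂ with components (cos φ cos λ, cos φ sin λ, sin φ).
The central angle between the endpoints is δ = arccos(p₁·p₂) ≈ 1.664 rad (95.4°). The total great-circle distance is δ·R ≈ 1.664 × 6371 ≈ 10604 km, so the target fraction is f = 4500/10604 ≈ 0.424.
Interpolate at f ≈ 0.424 with slerp weights a = sin((1−f)δ)/sin δ ≈ 0.822, b = sin(fδ)/sin δ ≈ 0.652.
p = a·p₁ + b·p₂ ≈ (-0.677, 0.655, 0.334); φ = arcsin(p_z) ≈ 19.53°, λ = atan2(p_y, p_x) ≈ 135.93°.

≈ lat 20°N, lon 136°E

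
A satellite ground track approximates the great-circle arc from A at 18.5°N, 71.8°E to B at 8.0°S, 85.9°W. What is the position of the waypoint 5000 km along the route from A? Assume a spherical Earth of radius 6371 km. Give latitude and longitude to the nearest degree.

≈ 29°N, 24°E

The haversine formula gives a central angle δ ≈ 2.721 rad (155.9°) between the endpoints. The total great-circle distance is δ·R ≈ 2.721 × 6371 ≈ 17338 km, so the target fraction is f = 5000/17338 ≈ 0.288.
Interpolate at f ≈ 0.288 with slerp weights a = sin((1−f)δ)/sin δ ≈ 2.289, b = sin(fδ)/sin δ ≈ 1.732.
p = a·p₁ + b·p₂ ≈ (0.801, 0.351, 0.485); φ = arcsin(p_z) ≈ 29.03°, λ = atan2(p_y, p_x) ≈ 23.68°.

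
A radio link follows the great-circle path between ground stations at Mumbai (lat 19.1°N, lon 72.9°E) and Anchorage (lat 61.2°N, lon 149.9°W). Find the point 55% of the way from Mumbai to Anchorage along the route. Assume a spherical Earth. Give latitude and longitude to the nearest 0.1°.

≈ lat 64.1°N, lon 108.6°E

Convert each endpoint to a unit vector on the sphere (x = cos φ cos λ, y = cos φ sin λ, z = sin φ).
The central angle between the endpoints is δ = arccos(p₁·p₂) ≈ 1.618 rad (92.7°).
Interpolate at f = 0.55 with slerp weights a = sin((1−f)δ)/sin δ ≈ 0.666, b = sin(fδ)/sin δ ≈ 0.778.
p = a·p₁ + b·p₂ ≈ (-0.139, 0.414, 0.900); φ = arcsin(p_z) ≈ 64.12°, λ = atan2(p_y, p_x) ≈ 108.58°.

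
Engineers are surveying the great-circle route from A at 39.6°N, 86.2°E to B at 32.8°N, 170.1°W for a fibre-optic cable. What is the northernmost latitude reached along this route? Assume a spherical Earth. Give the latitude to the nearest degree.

The great circle lies in the plane with unit normal n̂ = (p₁ × p₂)/|p₁ × p₂|.
Here n̂_z ≈ +0.641; the vertex latitude is φ_max = arccos|n̂_z| ≈ 50.1°.
Check via Clairaut: cos φ_max = |cos φ₁| · sin C = cos(39.6°)·sin(56.3°) ≈ 0.641, again giving ≈ 50.1°.

≈ 50°N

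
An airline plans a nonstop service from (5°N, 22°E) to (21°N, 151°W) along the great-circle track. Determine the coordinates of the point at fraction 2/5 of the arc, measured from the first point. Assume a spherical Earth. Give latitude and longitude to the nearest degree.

≈ (63°N, 7°W)

Write both endpoints as unit vectors p₁, p₂ with components (cos φ cos λ, cos φ sin λ, sin φ).
The central angle between the endpoints is δ = arccos(p₁·p₂) ≈ 2.672 rad (153.1°).
Interpolate at f = 2/5 with slerp weights a = sin((1−f)δ)/sin δ ≈ 2.210, b = sin(fδ)/sin δ ≈ 1.938.
p = a·p₁ + b·p₂ ≈ (0.458, -0.053, 0.887); φ = arcsin(p_z) ≈ 62.52°, λ = atan2(p_y, p_x) ≈ -6.55°.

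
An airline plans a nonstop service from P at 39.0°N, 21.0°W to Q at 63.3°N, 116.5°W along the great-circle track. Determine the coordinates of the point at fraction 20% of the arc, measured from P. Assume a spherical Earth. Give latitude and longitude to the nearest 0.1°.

The haversine formula gives a central angle δ ≈ 1.014 rad (58.1°) between the endpoints.
Interpolate at f = 0.20 with slerp weights a = sin((1−f)δ)/sin δ ≈ 0.854, b = sin(fδ)/sin δ ≈ 0.237.
p = a·p₁ + b·p₂ ≈ (0.572, -0.333, 0.749); φ = arcsin(p_z) ≈ 48.54°, λ = atan2(p_y, p_x) ≈ -30.22°.

≈ 48.5°N, 30.2°W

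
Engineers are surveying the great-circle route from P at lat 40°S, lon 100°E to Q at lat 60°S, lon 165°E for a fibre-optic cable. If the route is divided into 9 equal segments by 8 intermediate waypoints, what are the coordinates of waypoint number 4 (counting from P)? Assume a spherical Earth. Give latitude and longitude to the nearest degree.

≈ lat 53°S, lon 121°E

From cos δ = sin φ₁ sin φ₂ + cos φ₁ cos φ₂ cos Δλ, the central angle is δ ≈ 0.769 rad (44.1°).
Interpolate at f = 4/9 with slerp weights a = sin((1−f)δ)/sin δ ≈ 0.596, b = sin(fδ)/sin δ ≈ 0.482.
p = a·p₁ + b·p₂ ≈ (-0.312, 0.512, -0.800); φ = arcsin(p_z) ≈ -53.17°, λ = atan2(p_y, p_x) ≈ 121.37°.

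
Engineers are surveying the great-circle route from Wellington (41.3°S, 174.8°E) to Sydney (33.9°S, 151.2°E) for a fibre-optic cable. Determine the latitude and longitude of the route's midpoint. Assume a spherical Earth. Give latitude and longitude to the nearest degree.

≈ 38°S, 162°E

Write both endpoints as unit vectors p₁, p₂ with components (cos φ cos λ, cos φ sin λ, sin φ).
The central angle between the endpoints is δ = arccos(p₁·p₂) ≈ 0.350 rad (20.0°).
Interpolate at f = 1/2 with slerp weights a = sin((1−f)δ)/sin δ ≈ 0.508, b = sin(fδ)/sin δ ≈ 0.508.
p = a·p₁ + b·p₂ ≈ (-0.749, 0.238, -0.618); φ = arcsin(p_z) ≈ -38.19°, λ = atan2(p_y, p_x) ≈ 162.40°.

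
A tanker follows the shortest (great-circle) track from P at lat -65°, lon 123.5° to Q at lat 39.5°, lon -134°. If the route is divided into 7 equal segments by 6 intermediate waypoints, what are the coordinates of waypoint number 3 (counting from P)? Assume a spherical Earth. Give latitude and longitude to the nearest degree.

Convert each endpoint to a unit vector on the sphere (x = cos φ cos λ, y = cos φ sin λ, z = sin φ).
The central angle between the endpoints is δ = arccos(p₁·p₂) ≈ 2.275 rad (130.3°).
Interpolate at f = 3/7 with slerp weights a = sin((1−f)δ)/sin δ ≈ 1.264, b = sin(fδ)/sin δ ≈ 1.085.
p = a·p₁ + b·p₂ ≈ (-0.877, -0.157, -0.455); φ = arcsin(p_z) ≈ -27.06°, λ = atan2(p_y, p_x) ≈ -169.84°.

≈ lat -27°, lon -170°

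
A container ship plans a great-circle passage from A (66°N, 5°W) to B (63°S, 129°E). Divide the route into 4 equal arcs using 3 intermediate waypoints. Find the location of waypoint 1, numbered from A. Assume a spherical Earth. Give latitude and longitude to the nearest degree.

≈ (40°N, 50°E)

The haversine formula gives a central angle δ ≈ 2.800 rad (160.4°) between the endpoints.
Interpolate at f = 1/4 with slerp weights a = sin((1−f)δ)/sin δ ≈ 2.577, b = sin(fδ)/sin δ ≈ 1.924.
p = a·p₁ + b·p₂ ≈ (0.495, 0.587, 0.641); φ = arcsin(p_z) ≈ 39.83°, λ = atan2(p_y, p_x) ≈ 49.89°.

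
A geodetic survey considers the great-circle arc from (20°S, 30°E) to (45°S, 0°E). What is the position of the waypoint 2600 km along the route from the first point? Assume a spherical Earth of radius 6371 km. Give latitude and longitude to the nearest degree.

From cos δ = sin φ₁ sin φ₂ + cos φ₁ cos φ₂ cos Δλ, the central angle is δ ≈ 0.614 rad (35.2°). The total great-circle distance is δ·R ≈ 0.614 × 6371 ≈ 3912 km, so the target fraction is f = 2600/3912 ≈ 0.665.
Interpolate at f ≈ 0.665 with slerp weights a = sin((1−f)δ)/sin δ ≈ 0.355, b = sin(fδ)/sin δ ≈ 0.689.
p = a·p₁ + b·p₂ ≈ (0.776, 0.167, -0.608); φ = arcsin(p_z) ≈ -37.48°, λ = atan2(p_y, p_x) ≈ 12.13°.

≈ (37°S, 12°E)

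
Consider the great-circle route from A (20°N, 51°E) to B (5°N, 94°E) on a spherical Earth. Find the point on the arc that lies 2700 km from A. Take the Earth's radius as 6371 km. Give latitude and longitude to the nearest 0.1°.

≈ (12.7°N, 75.2°E)

Convert each endpoint to a unit vector on the sphere (x = cos φ cos λ, y = cos φ sin λ, z = sin φ).
The central angle between the endpoints is δ = arccos(p₁·p₂) ≈ 0.775 rad (44.4°). The total great-circle distance is δ·R ≈ 0.775 × 6371 ≈ 4937 km, so the target fraction is f = 2700/4937 ≈ 0.547.
Interpolate at f ≈ 0.547 with slerp weights a = sin((1−f)δ)/sin δ ≈ 0.492, b = sin(fδ)/sin δ ≈ 0.588.
p = a·p₁ + b·p₂ ≈ (0.250, 0.943, 0.219); φ = arcsin(p_z) ≈ 12.67°, λ = atan2(p_y, p_x) ≈ 75.16°.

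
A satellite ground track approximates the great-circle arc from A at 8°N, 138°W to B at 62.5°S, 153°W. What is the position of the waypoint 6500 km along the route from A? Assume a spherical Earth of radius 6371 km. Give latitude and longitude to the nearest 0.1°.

≈ 49.9°S, 147.6°W

Convert each endpoint to a unit vector on the sphere (x = cos φ cos λ, y = cos φ sin λ, z = sin φ).
The central angle between the endpoints is δ = arccos(p₁·p₂) ≈ 1.247 rad (71.4°). The total great-circle distance is δ·R ≈ 1.247 × 6371 ≈ 7944 km, so the target fraction is f = 6500/7944 ≈ 0.818.
Interpolate at f ≈ 0.818 with slerp weights a = sin((1−f)δ)/sin δ ≈ 0.237, b = sin(fδ)/sin δ ≈ 0.899.
p = a·p₁ + b·p₂ ≈ (-0.544, -0.346, -0.764); φ = arcsin(p_z) ≈ -49.85°, λ = atan2(p_y, p_x) ≈ -147.59°.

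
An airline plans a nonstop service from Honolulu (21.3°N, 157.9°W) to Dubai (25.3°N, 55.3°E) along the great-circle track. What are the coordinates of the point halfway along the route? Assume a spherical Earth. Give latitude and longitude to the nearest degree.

≈ 56°N, 132°E

From cos δ = sin φ₁ sin φ₂ + cos φ₁ cos φ₂ cos Δλ, the central angle is δ ≈ 2.153 rad (123.3°).
Interpolate at f = 1/2 with slerp weights a = sin((1−f)δ)/sin δ ≈ 1.054, b = sin(fδ)/sin δ ≈ 1.054.
p = a·p₁ + b·p₂ ≈ (-0.367, 0.414, 0.833); φ = arcsin(p_z) ≈ 56.41°, λ = atan2(p_y, p_x) ≈ 131.59°.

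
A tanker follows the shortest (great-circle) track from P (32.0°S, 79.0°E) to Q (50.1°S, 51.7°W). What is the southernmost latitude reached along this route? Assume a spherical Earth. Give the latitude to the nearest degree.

The great circle lies in the plane with unit normal n̂ = (p₁ × p₂)/|p₁ × p₂|.
Here n̂_z ≈ -0.413; the vertex latitude is φ_max = arccos|n̂_z| ≈ 65.6°.

≈ 66°S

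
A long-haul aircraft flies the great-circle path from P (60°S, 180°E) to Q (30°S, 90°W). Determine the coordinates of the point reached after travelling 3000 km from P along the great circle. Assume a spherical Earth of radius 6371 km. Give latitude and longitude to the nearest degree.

≈ (57°S, 128°W)

From cos δ = sin φ₁ sin φ₂ + cos φ₁ cos φ₂ cos Δλ, the central angle is δ ≈ 1.123 rad (64.3°). The total great-circle distance is δ·R ≈ 1.123 × 6371 ≈ 7154 km, so the target fraction is f = 3000/7154 ≈ 0.419.
Interpolate at f ≈ 0.419 with slerp weights a = sin((1−f)δ)/sin δ ≈ 0.673, b = sin(fδ)/sin δ ≈ 0.503.
p = a·p₁ + b·p₂ ≈ (-0.337, -0.436, -0.835); φ = arcsin(p_z) ≈ -56.58°, λ = atan2(p_y, p_x) ≈ -127.68°.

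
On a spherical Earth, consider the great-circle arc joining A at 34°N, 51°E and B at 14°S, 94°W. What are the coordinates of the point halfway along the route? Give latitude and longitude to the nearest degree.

Write both endpoints as unit vectors p₁, p₂ with components (cos φ cos λ, cos φ sin λ, sin φ).
The central angle between the endpoints is δ = arccos(p₁·p₂) ≈ 2.489 rad (142.6°).
Interpolate at f = 1/2 with slerp weights a = sin((1−f)δ)/sin δ ≈ 1.559, b = sin(fδ)/sin δ ≈ 1.559.
p = a·p₁ + b·p₂ ≈ (0.708, -0.504, 0.495); φ = arcsin(p_z) ≈ 29.64°, λ = atan2(p_y, p_x) ≈ -35.48°.

≈ 30°N, 35°W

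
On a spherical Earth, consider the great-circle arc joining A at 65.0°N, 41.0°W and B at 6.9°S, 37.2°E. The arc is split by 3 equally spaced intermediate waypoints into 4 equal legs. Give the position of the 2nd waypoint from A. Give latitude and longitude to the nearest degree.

From cos δ = sin φ₁ sin φ₂ + cos φ₁ cos φ₂ cos Δλ, the central angle is δ ≈ 1.594 rad (91.3°).
Interpolate at f = 2/4 with slerp weights a = sin((1−f)δ)/sin δ ≈ 0.715, b = sin(fδ)/sin δ ≈ 0.715.
p = a·p₁ + b·p₂ ≈ (0.794, 0.231, 0.562); φ = arcsin(p_z) ≈ 34.22°, λ = atan2(p_y, p_x) ≈ 16.23°.

≈ 34°N, 16°E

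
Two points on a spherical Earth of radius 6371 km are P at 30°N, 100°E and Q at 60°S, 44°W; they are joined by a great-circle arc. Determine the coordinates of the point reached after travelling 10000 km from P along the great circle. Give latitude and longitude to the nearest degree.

≈ 50°S, 53°E

The haversine formula gives a central angle δ ≈ 2.471 rad (141.6°) between the endpoints. The total great-circle distance is δ·R ≈ 2.471 × 6371 ≈ 15741 km, so the target fraction is f = 10000/15741 ≈ 0.635.
Interpolate at f ≈ 0.635 with slerp weights a = sin((1−f)δ)/sin δ ≈ 1.261, b = sin(fδ)/sin δ ≈ 1.609.
p = a·p₁ + b·p₂ ≈ (0.389, 0.517, -0.763); φ = arcsin(p_z) ≈ -49.69°, λ = atan2(p_y, p_x) ≈ 53.05°.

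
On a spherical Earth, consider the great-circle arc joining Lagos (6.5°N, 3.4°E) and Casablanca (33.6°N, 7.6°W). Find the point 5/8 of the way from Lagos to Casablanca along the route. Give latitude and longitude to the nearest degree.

The haversine formula gives a central angle δ ≈ 0.505 rad (29.0°) between the endpoints.
Interpolate at f = 5/8 with slerp weights a = sin((1−f)δ)/sin δ ≈ 0.389, b = sin(fδ)/sin δ ≈ 0.642.
p = a·p₁ + b·p₂ ≈ (0.916, -0.048, 0.399); φ = arcsin(p_z) ≈ 23.52°, λ = atan2(p_y, p_x) ≈ -2.99°.

≈ 24°N, 3°W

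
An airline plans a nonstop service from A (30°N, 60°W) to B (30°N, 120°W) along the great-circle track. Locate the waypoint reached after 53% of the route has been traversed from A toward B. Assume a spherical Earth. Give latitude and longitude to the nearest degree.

≈ (34°N, 92°W)

Write both endpoints as unit vectors p₁, p₂ with components (cos φ cos λ, cos φ sin λ, sin φ).
The central angle between the endpoints is δ = arccos(p₁·p₂) ≈ 0.896 rad (51.3°).
Interpolate at f = 0.53 with slerp weights a = sin((1−f)δ)/sin δ ≈ 0.523, b = sin(fδ)/sin δ ≈ 0.586.
p = a·p₁ + b·p₂ ≈ (-0.027, -0.832, 0.554); φ = arcsin(p_z) ≈ 33.68°, λ = atan2(p_y, p_x) ≈ -91.85°.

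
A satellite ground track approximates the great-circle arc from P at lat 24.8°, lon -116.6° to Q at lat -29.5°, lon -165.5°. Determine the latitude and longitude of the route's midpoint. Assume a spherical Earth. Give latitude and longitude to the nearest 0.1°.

≈ lat -2.6°, lon -140.5°

Write both endpoints as unit vectors p₁, p₂ with components (cos φ cos λ, cos φ sin λ, sin φ).
The central angle between the endpoints is δ = arccos(p₁·p₂) ≈ 1.253 rad (71.8°).
Interpolate at f = 1/2 with slerp weights a = sin((1−f)δ)/sin δ ≈ 0.617, b = sin(fδ)/sin δ ≈ 0.617.
p = a·p₁ + b·p₂ ≈ (-0.771, -0.635, -0.045); φ = arcsin(p_z) ≈ -2.58°, λ = atan2(p_y, p_x) ≈ -140.50°.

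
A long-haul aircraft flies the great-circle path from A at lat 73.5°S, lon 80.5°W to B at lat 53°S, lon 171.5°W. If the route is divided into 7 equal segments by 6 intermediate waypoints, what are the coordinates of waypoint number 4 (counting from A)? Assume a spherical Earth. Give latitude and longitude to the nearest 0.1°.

≈ lat 67.4°S, lon 151.7°W

The haversine formula gives a central angle δ ≈ 0.703 rad (40.3°) between the endpoints.
Interpolate at f = 4/7 with slerp weights a = sin((1−f)δ)/sin δ ≈ 0.459, b = sin(fδ)/sin δ ≈ 0.605.
p = a·p₁ + b·p₂ ≈ (-0.338, -0.182, -0.923); φ = arcsin(p_z) ≈ -67.39°, λ = atan2(p_y, p_x) ≈ -151.68°.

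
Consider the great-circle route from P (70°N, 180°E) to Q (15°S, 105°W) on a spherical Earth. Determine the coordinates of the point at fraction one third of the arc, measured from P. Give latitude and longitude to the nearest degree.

Convert each endpoint to a unit vector on the sphere (x = cos φ cos λ, y = cos φ sin λ, z = sin φ).
The central angle between the endpoints is δ = arccos(p₁·p₂) ≈ 1.729 rad (99.1°).
Interpolate at f = 1/3 with slerp weights a = sin((1−f)δ)/sin δ ≈ 0.925, b = sin(fδ)/sin δ ≈ 0.552.
p = a·p₁ + b·p₂ ≈ (-0.455, -0.515, 0.727); φ = arcsin(p_z) ≈ 46.62°, λ = atan2(p_y, p_x) ≈ -131.43°.

≈ (47°N, 131°W)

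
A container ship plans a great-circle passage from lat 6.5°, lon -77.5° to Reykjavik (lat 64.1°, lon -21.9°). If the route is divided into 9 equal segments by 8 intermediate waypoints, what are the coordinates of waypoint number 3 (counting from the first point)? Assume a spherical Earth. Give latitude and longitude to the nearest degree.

≈ lat 28°, lon -68°

Write both endpoints as unit vectors p₁, p₂ with components (cos φ cos λ, cos φ sin λ, sin φ).
The central angle between the endpoints is δ = arccos(p₁·p₂) ≈ 1.216 rad (69.7°).
Interpolate at f = 3/9 with slerp weights a = sin((1−f)δ)/sin δ ≈ 0.773, b = sin(fδ)/sin δ ≈ 0.421.
p = a·p₁ + b·p₂ ≈ (0.337, -0.818, 0.466); φ = arcsin(p_z) ≈ 27.76°, λ = atan2(p_y, p_x) ≈ -67.64°.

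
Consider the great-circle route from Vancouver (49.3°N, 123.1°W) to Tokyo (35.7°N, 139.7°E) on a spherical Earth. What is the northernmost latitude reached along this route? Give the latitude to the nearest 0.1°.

≈ 55.5°N

The great circle lies in the plane with unit normal n̂ = (p₁ × p₂)/|p₁ × p₂|.
Here n̂_z ≈ -0.567; the vertex latitude is φ_max = arccos|n̂_z| ≈ 55.5°.
Check via Clairaut: cos φ_max = |cos φ₁| · sin C = cos(49.3°)·sin(60.4°) ≈ 0.567, again giving ≈ 55.5°.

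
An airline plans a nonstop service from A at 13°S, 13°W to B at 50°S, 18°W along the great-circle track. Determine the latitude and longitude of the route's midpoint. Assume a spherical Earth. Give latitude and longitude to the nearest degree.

≈ 32°S, 15°W

The haversine formula gives a central angle δ ≈ 0.650 rad (37.2°) between the endpoints.
Interpolate at f = 1/2 with slerp weights a = sin((1−f)δ)/sin δ ≈ 0.528, b = sin(fδ)/sin δ ≈ 0.528.
p = a·p₁ + b·p₂ ≈ (0.823, -0.220, -0.523); φ = arcsin(p_z) ≈ -31.52°, λ = atan2(p_y, p_x) ≈ -14.99°.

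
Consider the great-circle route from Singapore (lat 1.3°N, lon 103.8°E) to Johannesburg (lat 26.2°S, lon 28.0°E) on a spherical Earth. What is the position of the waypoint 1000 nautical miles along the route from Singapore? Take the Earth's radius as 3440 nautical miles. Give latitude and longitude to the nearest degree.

Convert each endpoint to a unit vector on the sphere (x = cos φ cos λ, y = cos φ sin λ, z = sin φ).
The central angle between the endpoints is δ = arccos(p₁·p₂) ≈ 1.359 rad (77.9°). The total great-circle distance is δ·R ≈ 1.359 × 3440 ≈ 4676 nmi, so the target fraction is f = 1000/4676 ≈ 0.214.
Interpolate at f ≈ 0.214 with slerp weights a = sin((1−f)δ)/sin δ ≈ 0.896, b = sin(fδ)/sin δ ≈ 0.293.
p = a·p₁ + b·p₂ ≈ (0.018, 0.994, -0.109); φ = arcsin(p_z) ≈ -6.26°, λ = atan2(p_y, p_x) ≈ 88.94°.

≈ lat 6°S, lon 89°E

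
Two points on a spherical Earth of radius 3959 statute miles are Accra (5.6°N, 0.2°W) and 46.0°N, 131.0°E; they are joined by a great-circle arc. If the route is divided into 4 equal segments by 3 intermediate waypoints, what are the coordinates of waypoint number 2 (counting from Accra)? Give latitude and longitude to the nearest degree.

Write both endpoints as unit vectors p₁, p₂ with components (cos φ cos λ, cos φ sin λ, sin φ).
The central angle between the endpoints is δ = arccos(p₁·p₂) ≈ 1.966 rad (112.7°).
Interpolate at f = 2/4 with slerp weights a = sin((1−f)δ)/sin δ ≈ 0.902, b = sin(fδ)/sin δ ≈ 0.902.
p = a·p₁ + b·p₂ ≈ (0.487, 0.470, 0.737); φ = arcsin(p_z) ≈ 47.45°, λ = atan2(p_y, p_x) ≈ 43.99°.

≈ 47°N, 44°E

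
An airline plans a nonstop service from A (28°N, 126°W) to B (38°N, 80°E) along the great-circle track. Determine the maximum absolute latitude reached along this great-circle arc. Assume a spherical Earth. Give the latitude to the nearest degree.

≈ 71°N

The great circle lies in the plane with unit normal n̂ = (p₁ × p₂)/|p₁ × p₂|.
Here n̂_z ≈ -0.324; the vertex latitude is φ_max = arccos|n̂_z| ≈ 71.1°.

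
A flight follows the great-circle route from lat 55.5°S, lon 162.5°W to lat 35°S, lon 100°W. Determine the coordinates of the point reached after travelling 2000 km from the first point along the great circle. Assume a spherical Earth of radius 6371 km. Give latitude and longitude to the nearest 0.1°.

Convert each endpoint to a unit vector on the sphere (x = cos φ cos λ, y = cos φ sin λ, z = sin φ).
The central angle between the endpoints is δ = arccos(p₁·p₂) ≈ 0.814 rad (46.6°). The total great-circle distance is δ·R ≈ 0.814 × 6371 ≈ 5183 km, so the target fraction is f = 2000/5183 ≈ 0.386.
Interpolate at f ≈ 0.386 with slerp weights a = sin((1−f)δ)/sin δ ≈ 0.659, b = sin(fδ)/sin δ ≈ 0.425.
p = a·p₁ + b·p₂ ≈ (-0.417, -0.455, -0.787); φ = arcsin(p_z) ≈ -51.91°, λ = atan2(p_y, p_x) ≈ -132.47°.

≈ lat 51.9°S, lon 132.5°W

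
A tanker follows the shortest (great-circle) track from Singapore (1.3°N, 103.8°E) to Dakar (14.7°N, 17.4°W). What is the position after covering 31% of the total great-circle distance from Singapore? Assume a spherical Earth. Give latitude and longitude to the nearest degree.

Convert each endpoint to a unit vector on the sphere (x = cos φ cos λ, y = cos φ sin λ, z = sin φ).
The central angle between the endpoints is δ = arccos(p₁·p₂) ≈ 2.089 rad (119.7°).
Interpolate at f = 0.31 with slerp weights a = sin((1−f)δ)/sin δ ≈ 1.141, b = sin(fδ)/sin δ ≈ 0.694.
p = a·p₁ + b·p₂ ≈ (0.369, 0.907, 0.202); φ = arcsin(p_z) ≈ 11.66°, λ = atan2(p_y, p_x) ≈ 67.89°.

≈ 12°N, 68°E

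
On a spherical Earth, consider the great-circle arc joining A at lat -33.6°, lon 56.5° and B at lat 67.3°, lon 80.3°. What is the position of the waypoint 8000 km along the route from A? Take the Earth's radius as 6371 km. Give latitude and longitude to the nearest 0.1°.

≈ lat 37.6°, lon 67.5°

Convert each endpoint to a unit vector on the sphere (x = cos φ cos λ, y = cos φ sin λ, z = sin φ).
The central angle between the endpoints is δ = arccos(p₁·p₂) ≈ 1.789 rad (102.5°). The total great-circle distance is δ·R ≈ 1.789 × 6371 ≈ 11397 km, so the target fraction is f = 8000/11397 ≈ 0.702.
Interpolate at f ≈ 0.702 with slerp weights a = sin((1−f)δ)/sin δ ≈ 0.521, b = sin(fδ)/sin δ ≈ 0.974.
p = a·p₁ + b·p₂ ≈ (0.303, 0.732, 0.610); φ = arcsin(p_z) ≈ 37.61°, λ = atan2(p_y, p_x) ≈ 67.54°.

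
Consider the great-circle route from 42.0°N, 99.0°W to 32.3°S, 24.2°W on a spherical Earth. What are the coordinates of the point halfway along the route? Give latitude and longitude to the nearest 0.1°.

≈ 6.1°N, 58.8°W

Write both endpoints as unit vectors p₁, p₂ with components (cos φ cos λ, cos φ sin λ, sin φ).
The central angle between the endpoints is δ = arccos(p₁·p₂) ≈ 1.765 rad (101.1°).
Interpolate at f = 1/2 with slerp weights a = sin((1−f)δ)/sin δ ≈ 0.787, b = sin(fδ)/sin δ ≈ 0.787.
p = a·p₁ + b·p₂ ≈ (0.515, -0.850, 0.106); φ = arcsin(p_z) ≈ 6.09°, λ = atan2(p_y, p_x) ≈ -58.79°.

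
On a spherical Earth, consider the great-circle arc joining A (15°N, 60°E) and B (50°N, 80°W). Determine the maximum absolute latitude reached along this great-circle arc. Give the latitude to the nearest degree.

≈ 65°N

The great circle lies in the plane with unit normal n̂ = (p₁ × p₂)/|p₁ × p₂|.
Here n̂_z ≈ -0.415; the vertex latitude is φ_max = arccos|n̂_z| ≈ 65.5°.
Check via Clairaut: cos φ_max = |cos φ₁| · sin C = cos(15.0°)·sin(25.5°) ≈ 0.415, again giving ≈ 65.5°.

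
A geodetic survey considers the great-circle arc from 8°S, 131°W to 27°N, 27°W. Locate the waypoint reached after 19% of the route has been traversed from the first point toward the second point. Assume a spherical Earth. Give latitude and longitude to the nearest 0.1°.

≈ 1.0°N, 112.9°W

Write both endpoints as unit vectors p₁, p₂ with components (cos φ cos λ, cos φ sin λ, sin φ).
The central angle between the endpoints is δ = arccos(p₁·p₂) ≈ 1.851 rad (106.1°).
Interpolate at f = 0.19 with slerp weights a = sin((1−f)δ)/sin δ ≈ 1.038, b = sin(fδ)/sin δ ≈ 0.358.
p = a·p₁ + b·p₂ ≈ (-0.390, -0.921, 0.018); φ = arcsin(p_z) ≈ 1.05°, λ = atan2(p_y, p_x) ≈ -112.94°.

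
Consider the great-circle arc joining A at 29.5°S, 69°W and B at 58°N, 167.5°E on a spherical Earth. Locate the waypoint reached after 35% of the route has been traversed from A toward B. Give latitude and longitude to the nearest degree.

From cos δ = sin φ₁ sin φ₂ + cos φ₁ cos φ₂ cos Δλ, the central angle is δ ≈ 2.308 rad (132.2°).
Interpolate at f = 0.35 with slerp weights a = sin((1−f)δ)/sin δ ≈ 1.347, b = sin(fδ)/sin δ ≈ 0.976.
p = a·p₁ + b·p₂ ≈ (-0.085, -0.983, 0.164); φ = arcsin(p_z) ≈ 9.46°, λ = atan2(p_y, p_x) ≈ -94.93°.

≈ 9°N, 95°W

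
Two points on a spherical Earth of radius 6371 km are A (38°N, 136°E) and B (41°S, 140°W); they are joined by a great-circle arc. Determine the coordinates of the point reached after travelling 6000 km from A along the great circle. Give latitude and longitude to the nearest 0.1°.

Convert each endpoint to a unit vector on the sphere (x = cos φ cos λ, y = cos φ sin λ, z = sin φ).
The central angle between the endpoints is δ = arccos(p₁·p₂) ≈ 1.920 rad (110.0°). The total great-circle distance is δ·R ≈ 1.920 × 6371 ≈ 12230 km, so the target fraction is f = 6000/12230 ≈ 0.491.
Interpolate at f ≈ 0.491 with slerp weights a = sin((1−f)δ)/sin δ ≈ 0.882, b = sin(fδ)/sin δ ≈ 0.860.
p = a·p₁ + b·p₂ ≈ (-0.998, 0.066, -0.021); φ = arcsin(p_z) ≈ -1.22°, λ = atan2(p_y, p_x) ≈ 176.24°.

≈ (1.2°S, 176.2°E)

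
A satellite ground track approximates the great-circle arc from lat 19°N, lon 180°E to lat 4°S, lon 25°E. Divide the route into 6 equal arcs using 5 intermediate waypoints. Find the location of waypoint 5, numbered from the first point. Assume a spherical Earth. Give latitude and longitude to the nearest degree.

Convert each endpoint to a unit vector on the sphere (x = cos φ cos λ, y = cos φ sin λ, z = sin φ).
The central angle between the endpoints is δ = arccos(p₁·p₂) ≈ 2.642 rad (151.3°).
Interpolate at f = 5/6 with slerp weights a = sin((1−f)δ)/sin δ ≈ 0.889, b = sin(fδ)/sin δ ≈ 1.685.
p = a·p₁ + b·p₂ ≈ (0.683, 0.710, 0.172); φ = arcsin(p_z) ≈ 9.90°, λ = atan2(p_y, p_x) ≈ 46.13°.

≈ lat 10°N, lon 46°E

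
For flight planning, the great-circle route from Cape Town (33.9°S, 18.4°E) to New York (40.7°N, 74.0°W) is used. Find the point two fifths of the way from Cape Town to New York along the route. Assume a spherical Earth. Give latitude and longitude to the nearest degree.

Convert each endpoint to a unit vector on the sphere (x = cos φ cos λ, y = cos φ sin λ, z = sin φ).
The central angle between the endpoints is δ = arccos(p₁·p₂) ≈ 1.971 rad (113.0°).
Interpolate at f = 2/5 with slerp weights a = sin((1−f)δ)/sin δ ≈ 1.005, b = sin(fδ)/sin δ ≈ 0.770.
p = a·p₁ + b·p₂ ≈ (0.953, -0.298, -0.058); φ = arcsin(p_z) ≈ -3.35°, λ = atan2(p_y, p_x) ≈ -17.37°.

≈ 3°S, 17°W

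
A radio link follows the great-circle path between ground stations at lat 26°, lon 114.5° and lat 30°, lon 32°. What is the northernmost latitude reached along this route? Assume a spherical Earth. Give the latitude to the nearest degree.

≈ 35°

The great circle lies in the plane with unit normal n̂ = (p₁ × p₂)/|p₁ × p₂|.
Here n̂_z ≈ -0.815; the vertex latitude is φ_max = arccos|n̂_z| ≈ 35.4°.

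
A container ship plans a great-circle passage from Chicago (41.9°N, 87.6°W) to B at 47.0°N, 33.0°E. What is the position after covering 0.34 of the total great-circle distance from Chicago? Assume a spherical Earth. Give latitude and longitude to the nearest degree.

≈ 59°N, 56°W

Convert each endpoint to a unit vector on the sphere (x = cos φ cos λ, y = cos φ sin λ, z = sin φ).
The central angle between the endpoints is δ = arccos(p₁·p₂) ≈ 1.339 rad (76.7°).
Interpolate at f = 0.34 with slerp weights a = sin((1−f)δ)/sin δ ≈ 0.794, b = sin(fδ)/sin δ ≈ 0.452.
p = a·p₁ + b·p₂ ≈ (0.283, -0.423, 0.861); φ = arcsin(p_z) ≈ 59.41°, λ = atan2(p_y, p_x) ≈ -56.20°.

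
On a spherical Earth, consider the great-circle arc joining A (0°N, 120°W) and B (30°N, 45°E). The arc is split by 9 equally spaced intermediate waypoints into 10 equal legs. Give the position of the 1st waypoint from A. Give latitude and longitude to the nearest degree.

≈ (13°N, 114°W)

Convert each endpoint to a unit vector on the sphere (x = cos φ cos λ, y = cos φ sin λ, z = sin φ).
The central angle between the endpoints is δ = arccos(p₁·p₂) ≈ 2.562 rad (146.8°).
Interpolate at f = 1/10 with slerp weights a = sin((1−f)δ)/sin δ ≈ 1.354, b = sin(fδ)/sin δ ≈ 0.462.
p = a·p₁ + b·p₂ ≈ (-0.394, -0.890, 0.231); φ = arcsin(p_z) ≈ 13.37°, λ = atan2(p_y, p_x) ≈ -113.88°.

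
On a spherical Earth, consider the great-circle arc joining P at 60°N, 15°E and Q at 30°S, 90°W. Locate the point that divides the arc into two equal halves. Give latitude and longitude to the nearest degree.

≈ 23°N, 57°W

Write both endpoints as unit vectors p₁, p₂ with components (cos φ cos λ, cos φ sin λ, sin φ).
The central angle between the endpoints is δ = arccos(p₁·p₂) ≈ 2.147 rad (123.0°).
Interpolate at f = 1/2 with slerp weights a = sin((1−f)δ)/sin δ ≈ 1.048, b = sin(fδ)/sin δ ≈ 1.048.
p = a·p₁ + b·p₂ ≈ (0.506, -0.772, 0.384); φ = arcsin(p_z) ≈ 22.57°, λ = atan2(p_y, p_x) ≈ -56.75°.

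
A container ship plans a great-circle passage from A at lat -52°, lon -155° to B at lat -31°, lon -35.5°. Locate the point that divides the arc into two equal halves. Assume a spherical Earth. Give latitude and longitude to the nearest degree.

≈ lat -59°, lon -80°

Write both endpoints as unit vectors p₁, p₂ with components (cos φ cos λ, cos φ sin λ, sin φ).
The central angle between the endpoints is δ = arccos(p₁·p₂) ≈ 1.424 rad (81.6°).
Interpolate at f = 1/2 with slerp weights a = sin((1−f)δ)/sin δ ≈ 0.661, b = sin(fδ)/sin δ ≈ 0.661.
p = a·p₁ + b·p₂ ≈ (0.092, -0.501, -0.861); φ = arcsin(p_z) ≈ -59.40°, λ = atan2(p_y, p_x) ≈ -79.55°.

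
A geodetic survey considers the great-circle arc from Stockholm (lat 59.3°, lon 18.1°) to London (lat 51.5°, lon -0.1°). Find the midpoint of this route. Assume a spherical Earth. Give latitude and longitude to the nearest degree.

≈ lat 56°, lon 8°

Write both endpoints as unit vectors p₁, p₂ with components (cos φ cos λ, cos φ sin λ, sin φ).
The central angle between the endpoints is δ = arccos(p₁·p₂) ≈ 0.225 rad (12.9°).
Interpolate at f = 1/2 with slerp weights a = sin((1−f)δ)/sin δ ≈ 0.503, b = sin(fδ)/sin δ ≈ 0.503.
p = a·p₁ + b·p₂ ≈ (0.557, 0.079, 0.826); φ = arcsin(p_z) ≈ 55.74°, λ = atan2(p_y, p_x) ≈ 8.09°.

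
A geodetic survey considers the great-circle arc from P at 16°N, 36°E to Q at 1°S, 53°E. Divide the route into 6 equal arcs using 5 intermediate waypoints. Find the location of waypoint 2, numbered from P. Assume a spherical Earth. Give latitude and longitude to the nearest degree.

Write both endpoints as unit vectors p₁, p₂ with components (cos φ cos λ, cos φ sin λ, sin φ).
The central angle between the endpoints is δ = arccos(p₁·p₂) ≈ 0.417 rad (23.9°).
Interpolate at f = 2/6 with slerp weights a = sin((1−f)δ)/sin δ ≈ 0.678, b = sin(fδ)/sin δ ≈ 0.342.
p = a·p₁ + b·p₂ ≈ (0.733, 0.656, 0.181); φ = arcsin(p_z) ≈ 10.42°, λ = atan2(p_y, p_x) ≈ 41.84°.

≈ 10°N, 42°E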